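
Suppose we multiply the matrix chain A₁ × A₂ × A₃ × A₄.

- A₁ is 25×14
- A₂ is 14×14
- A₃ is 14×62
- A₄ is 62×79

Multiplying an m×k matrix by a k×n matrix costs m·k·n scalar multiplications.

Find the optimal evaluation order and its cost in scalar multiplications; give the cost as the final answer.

101122

Adjacent pairs: A₁A₂ = 25·14·14 = 4900; A₂A₃ = 14·14·62 = 12152; A₃A₄ = 14·62·79 = 68572.
Length 3: A₁..A₃: k=1: 0+12152+25·14·62=33852; k=2: 4900+0+25·14·62=26600 → min 26600 | A₂..A₄: k=2: 0+68572+14·14·79=84056; k=3: 12152+0+14·62·79=80724 → min 80724.
Length 4: A₁..A₄: k=1: 0+80724+25·14·79=108374; k=2: 4900+68572+25·14·79=101122; k=3: 26600+0+25·62·79=149050 → min 101122.
Optimal parenthesization: ((A₁ × A₂) × (A₃ × A₄)) with cost 101122.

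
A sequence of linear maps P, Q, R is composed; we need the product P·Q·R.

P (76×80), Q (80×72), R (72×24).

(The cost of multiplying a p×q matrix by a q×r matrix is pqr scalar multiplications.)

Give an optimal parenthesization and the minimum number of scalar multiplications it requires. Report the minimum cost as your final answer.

(P·(Q·R)): cost 284160.
((P·Q)·R): cost 569088.
Optimal: (P·(Q·R)) with cost 284160.

284160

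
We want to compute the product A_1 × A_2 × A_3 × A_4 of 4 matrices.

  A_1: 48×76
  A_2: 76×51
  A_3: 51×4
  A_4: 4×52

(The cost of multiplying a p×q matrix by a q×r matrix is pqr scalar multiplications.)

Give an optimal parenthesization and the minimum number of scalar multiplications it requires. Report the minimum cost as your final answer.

40080

Adjacent pairs: A_1A_2 = 48·76·51 = 186048; A_2A_3 = 76·51·4 = 15504; A_3A_4 = 51·4·52 = 10608.
Length 3: A_1..A_3: k=1: 0+15504+48·76·4=30096; k=2: 186048+0+48·51·4=195840 → min 30096 | A_2..A_4: k=2: 0+10608+76·51·52=212160; k=3: 15504+0+76·4·52=31312 → min 31312.
Length 4: A_1..A_4: k=1: 0+31312+48·76·52=221008; k=2: 186048+10608+48·51·52=323952; k=3: 30096+0+48·4·52=40080 → min 40080.
Optimal parenthesization: ((A_1 × (A_2 × A_3)) × A_4) with cost 40080.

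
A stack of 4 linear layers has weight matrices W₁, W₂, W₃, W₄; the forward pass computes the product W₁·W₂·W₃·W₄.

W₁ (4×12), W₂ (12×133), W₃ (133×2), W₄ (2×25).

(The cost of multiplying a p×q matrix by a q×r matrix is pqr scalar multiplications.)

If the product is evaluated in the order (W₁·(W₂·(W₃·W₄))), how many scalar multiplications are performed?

(W₃·W₄): 133×2 by 2×25 → 133×25, cost 133·2·25 = 6650
(W₂·(W₃·W₄)): 12×133 by 133×25 → 12×25, cost 12·133·25 = 39900; cumulative 46550
(W₁·(W₂·(W₃·W₄))): 4×12 by 12×25 → 4×25, cost 4·12·25 = 1200; cumulative 47750
Total: 47750 scalar multiplications.

47750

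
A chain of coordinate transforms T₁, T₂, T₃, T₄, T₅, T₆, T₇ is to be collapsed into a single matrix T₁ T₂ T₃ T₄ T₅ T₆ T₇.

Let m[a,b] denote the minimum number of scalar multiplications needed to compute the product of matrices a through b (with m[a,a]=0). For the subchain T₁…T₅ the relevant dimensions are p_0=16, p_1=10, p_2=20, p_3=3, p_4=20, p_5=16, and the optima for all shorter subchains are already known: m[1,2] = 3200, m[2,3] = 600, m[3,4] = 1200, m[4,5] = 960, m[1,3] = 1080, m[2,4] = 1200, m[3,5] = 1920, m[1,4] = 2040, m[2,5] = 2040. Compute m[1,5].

m[1,5] = min over k∈[1,4] of m[1,k]+m[k+1,5]+p_{0}·p_k·p_{5}.
k=1: 0 + 2040 + 16·10·16 = 4600; k=2: 3200 + 1920 + 16·20·16 = 10240; k=3: 1080 + 960 + 16·3·16 = 2808; k=4: 2040 + 0 + 16·20·16 = 7160.
Minimum: 2808 at k=3.

2808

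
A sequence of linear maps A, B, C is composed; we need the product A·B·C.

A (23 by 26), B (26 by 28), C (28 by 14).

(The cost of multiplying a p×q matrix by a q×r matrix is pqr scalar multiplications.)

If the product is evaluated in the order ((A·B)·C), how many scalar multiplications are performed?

25760

(A·B): 23×26 by 26×28 → 23×28, cost 23·26·28 = 16744
((A·B)·C): 23×28 by 28×14 → 23×14, cost 23·28·14 = 9016; cumulative 25760
Total: 25760 scalar multiplications.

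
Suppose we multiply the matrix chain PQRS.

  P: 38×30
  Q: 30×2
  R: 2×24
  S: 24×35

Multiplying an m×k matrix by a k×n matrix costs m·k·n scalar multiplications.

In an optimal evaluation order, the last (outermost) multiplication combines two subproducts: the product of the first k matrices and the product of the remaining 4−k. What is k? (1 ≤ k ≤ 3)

Adjacent pairs: PQ = 38·30·2 = 2280; QR = 30·2·24 = 1440; RS = 2·24·35 = 1680.
Length 3: P..R: k=1: 0+1440+38·30·24=28800; k=2: 2280+0+38·2·24=4104 → min 4104 | Q..S: k=2: 0+1680+30·2·35=3780; k=3: 1440+0+30·24·35=26640 → min 3780.
Top-level splits: k=1: (P..P)·(Q..S) → 0+3780+38·30·35 = 43680; k=2: (P..Q)·(R..S) → 2280+1680+38·2·35 = 6620; k=3: (P..R)·(S..S) → 4104+0+38·24·35 = 36024.
Best split is after Q, i.e. k = 2.

2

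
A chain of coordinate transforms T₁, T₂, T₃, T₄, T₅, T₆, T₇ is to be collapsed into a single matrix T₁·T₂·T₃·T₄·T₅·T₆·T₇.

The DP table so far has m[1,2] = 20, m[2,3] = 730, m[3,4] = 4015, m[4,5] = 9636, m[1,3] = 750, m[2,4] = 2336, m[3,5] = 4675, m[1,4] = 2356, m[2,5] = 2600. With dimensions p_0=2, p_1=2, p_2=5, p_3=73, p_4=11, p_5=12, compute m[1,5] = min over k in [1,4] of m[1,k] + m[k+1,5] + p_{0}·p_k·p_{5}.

2620

m[1,5] = min over k∈[1,4] of m[1,k]+m[k+1,5]+p_{0}·p_k·p_{5}.
k=1: 0 + 2600 + 2·2·12 = 2648; k=2: 20 + 4675 + 2·5·12 = 4815; k=3: 750 + 9636 + 2·73·12 = 12138; k=4: 2356 + 0 + 2·11·12 = 2620.
Minimum: 2620 at k=4.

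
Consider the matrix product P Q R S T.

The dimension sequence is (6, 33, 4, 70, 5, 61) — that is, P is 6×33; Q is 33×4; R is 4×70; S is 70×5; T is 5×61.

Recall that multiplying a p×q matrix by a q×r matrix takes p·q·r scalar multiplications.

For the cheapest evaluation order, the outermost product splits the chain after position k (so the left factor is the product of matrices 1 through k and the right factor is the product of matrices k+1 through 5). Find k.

Adjacent pairs: PQ = 6·33·4 = 792; QR = 33·4·70 = 9240; RS = 4·70·5 = 1400; ST = 70·5·61 = 21350.
Length 3: P..R: k=1: 0+9240+6·33·70=23100; k=2: 792+0+6·4·70=2472 → min 2472 | Q..S: k=2: 0+1400+33·4·5=2060; k=3: 9240+0+33·70·5=20790 → min 2060 | R..T: k=3: 0+21350+4·70·61=38430; k=4: 1400+0+4·5·61=2620 → min 2620.
Length 4: P..S: k=1: 0+2060+6·33·5=3050; k=2: 792+1400+6·4·5=2312; k=3: 2472+0+6·70·5=4572 → min 2312 | Q..T: k=2: 0+2620+33·4·61=10672; k=3: 9240+21350+33·70·61=171500; k=4: 2060+0+33·5·61=12125 → min 10672.
Top-level splits: k=1: (P..P)·(Q..T) → 0+10672+6·33·61 = 22750; k=2: (P..Q)·(R..T) → 792+2620+6·4·61 = 4876; k=3: (P..R)·(S..T) → 2472+21350+6·70·61 = 49442; k=4: (P..S)·(T..T) → 2312+0+6·5·61 = 4142.
Best split is after S, i.e. k = 4.

4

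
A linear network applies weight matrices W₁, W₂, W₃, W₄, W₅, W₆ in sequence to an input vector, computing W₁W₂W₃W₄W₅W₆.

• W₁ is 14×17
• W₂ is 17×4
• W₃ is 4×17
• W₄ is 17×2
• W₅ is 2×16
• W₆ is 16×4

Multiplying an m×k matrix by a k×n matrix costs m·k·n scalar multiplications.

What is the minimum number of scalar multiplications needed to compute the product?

Adjacent pairs: W₁W₂ = 14·17·4 = 952; W₂W₃ = 17·4·17 = 1156; W₃W₄ = 4·17·2 = 136; W₄W₅ = 17·2·16 = 544; W₅W₆ = 2·16·4 = 128.
Length 3: W₁..W₃: k=1: 0+1156+14·17·17=5202; k=2: 952+0+14·4·17=1904 → min 1904 | W₂..W₄: k=2: 0+136+17·4·2=272; k=3: 1156+0+17·17·2=1734 → min 272 | W₃..W₅: k=3: 0+544+4·17·16=1632; k=4: 136+0+4·2·16=264 → min 264 | W₄..W₆: k=4: 0+128+17·2·4=264; k=5: 544+0+17·16·4=1632 → min 264.
Length 4: W₁..W₄: k=1: 0+272+14·17·2=748; k=2: 952+136+14·4·2=1200; k=3: 1904+0+14·17·2=2380 → min 748 | W₂..W₅: k=2: 0+264+17·4·16=1352; k=3: 1156+544+17·17·16=6324; k=4: 272+0+17·2·16=816 → min 816 | W₃..W₆: k=3: 0+264+4·17·4=536; k=4: 136+128+4·2·4=296; k=5: 264+0+4·16·4=520 → min 296.
Length 5: W₁..W₅: k=1: 0+816+14·17·16=4624; k=2: 952+264+14·4·16=2112; k=3: 1904+544+14·17·16=6256; k=4: 748+0+14·2·16=1196 → min 1196 | W₂..W₆: k=2: 0+296+17·4·4=568; k=3: 1156+264+17·17·4=2576; k=4: 272+128+17·2·4=536; k=5: 816+0+17·16·4=1904 → min 536.
Length 6: W₁..W₆: k=1: 0+536+14·17·4=1488; k=2: 952+296+14·4·4=1472; k=3: 1904+264+14·17·4=3120; k=4: 748+128+14·2·4=988; k=5: 1196+0+14·16·4=2092 → min 988.
Optimal order: ((W₁(W₂(W₃W₄)))(W₅W₆)) with cost 988.

988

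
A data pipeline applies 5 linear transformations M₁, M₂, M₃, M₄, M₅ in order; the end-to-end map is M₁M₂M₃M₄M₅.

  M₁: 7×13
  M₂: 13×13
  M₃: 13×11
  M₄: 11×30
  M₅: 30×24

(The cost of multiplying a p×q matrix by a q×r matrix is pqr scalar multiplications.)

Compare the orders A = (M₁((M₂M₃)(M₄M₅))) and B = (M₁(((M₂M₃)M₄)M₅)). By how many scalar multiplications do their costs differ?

Order A = (M₁((M₂M₃)(M₄M₅))): (M₂M₃): 13×13 by 13×11 → 13×11, cost 13·13·11 = 1859; (M₄M₅): 11×30 by 30×24 → 11×24, cost 11·30·24 = 7920; ((M₂M₃)(M₄M₅)): 13×11 by 11×24 → 13×24, cost 13·11·24 = 3432; cumulative 13211; (M₁((M₂M₃)(M₄M₅))): 7×13 by 13×24 → 7×24, cost 7·13·24 = 2184; cumulative 15395. Total 15395.
Order B = (M₁(((M₂M₃)M₄)M₅)): (M₂M₃): 13×13 by 13×11 → 13×11, cost 13·13·11 = 1859; ((M₂M₃)M₄): 13×11 by 11×30 → 13×30, cost 13·11·30 = 4290; cumulative 6149; (((M₂M₃)M₄)M₅): 13×30 by 30×24 → 13×24, cost 13·30·24 = 9360; cumulative 15509; (M₁(((M₂M₃)M₄)M₅)): 7×13 by 13×24 → 7×24, cost 7·13·24 = 2184; cumulative 17693. Total 17693.
Difference: |15395 − 17693| = 2298.

2298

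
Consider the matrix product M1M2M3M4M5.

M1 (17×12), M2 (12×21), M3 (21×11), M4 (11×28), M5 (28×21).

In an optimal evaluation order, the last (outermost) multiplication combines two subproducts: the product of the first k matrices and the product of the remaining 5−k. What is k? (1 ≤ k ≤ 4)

3

Adjacent pairs: M1M2 = 17·12·21 = 4284; M2M3 = 12·21·11 = 2772; M3M4 = 21·11·28 = 6468; M4M5 = 11·28·21 = 6468.
Length 3: M1..M3: k=1: 0+2772+17·12·11=5016; k=2: 4284+0+17·21·11=8211 → min 5016 | M2..M4: k=2: 0+6468+12·21·28=13524; k=3: 2772+0+12·11·28=6468 → min 6468 | M3..M5: k=3: 0+6468+21·11·21=11319; k=4: 6468+0+21·28·21=18816 → min 11319.
Length 4: M1..M4: k=1: 0+6468+17·12·28=12180; k=2: 4284+6468+17·21·28=20748; k=3: 5016+0+17·11·28=10252 → min 10252 | M2..M5: k=2: 0+11319+12·21·21=16611; k=3: 2772+6468+12·11·21=12012; k=4: 6468+0+12·28·21=13524 → min 12012.
Top-level splits: k=1: (M1..M1)·(M2..M5) → 0+12012+17·12·21 = 16296; k=2: (M1..M2)·(M3..M5) → 4284+11319+17·21·21 = 23100; k=3: (M1..M3)·(M4..M5) → 5016+6468+17·11·21 = 15411; k=4: (M1..M4)·(M5..M5) → 10252+0+17·28·21 = 20248.
Best split is after M3, i.e. k = 3.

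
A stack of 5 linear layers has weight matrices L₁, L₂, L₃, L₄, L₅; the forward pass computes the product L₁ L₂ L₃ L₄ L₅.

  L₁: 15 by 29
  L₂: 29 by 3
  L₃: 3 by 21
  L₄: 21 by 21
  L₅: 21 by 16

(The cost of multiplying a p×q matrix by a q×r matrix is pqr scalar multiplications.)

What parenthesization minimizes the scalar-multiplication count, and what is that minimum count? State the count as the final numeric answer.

4356

Adjacent pairs: L₁L₂ = 15·29·3 = 1305; L₂L₃ = 29·3·21 = 1827; L₃L₄ = 3·21·21 = 1323; L₄L₅ = 21·21·16 = 7056.
Length 3: L₁..L₃: k=1: 0+1827+15·29·21=10962; k=2: 1305+0+15·3·21=2250 → min 2250 | L₂..L₄: k=2: 0+1323+29·3·21=3150; k=3: 1827+0+29·21·21=14616 → min 3150 | L₃..L₅: k=3: 0+7056+3·21·16=8064; k=4: 1323+0+3·21·16=2331 → min 2331.
Length 4: L₁..L₄: k=1: 0+3150+15·29·21=12285; k=2: 1305+1323+15·3·21=3573; k=3: 2250+0+15·21·21=8865 → min 3573 | L₂..L₅: k=2: 0+2331+29·3·16=3723; k=3: 1827+7056+29·21·16=18627; k=4: 3150+0+29·21·16=12894 → min 3723.
Length 5: L₁..L₅: k=1: 0+3723+15·29·16=10683; k=2: 1305+2331+15·3·16=4356; k=3: 2250+7056+15·21·16=14346; k=4: 3573+0+15·21·16=8613 → min 4356.
Optimal parenthesization: ((L₁ L₂) ((L₃ L₄) L₅)) with cost 4356.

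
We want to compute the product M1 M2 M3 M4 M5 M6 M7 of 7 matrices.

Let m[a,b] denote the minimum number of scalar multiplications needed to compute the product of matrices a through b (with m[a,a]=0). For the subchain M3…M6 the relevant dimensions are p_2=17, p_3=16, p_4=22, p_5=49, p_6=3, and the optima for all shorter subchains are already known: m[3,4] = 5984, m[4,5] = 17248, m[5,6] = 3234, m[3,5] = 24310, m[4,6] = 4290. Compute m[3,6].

5106

m[3,6] = min over k∈[3,5] of m[3,k]+m[k+1,6]+p_{2}·p_k·p_{6}.
k=3: 0 + 4290 + 17·16·3 = 5106; k=4: 5984 + 3234 + 17·22·3 = 10340; k=5: 24310 + 0 + 17·49·3 = 26809.
Minimum: 5106 at k=3.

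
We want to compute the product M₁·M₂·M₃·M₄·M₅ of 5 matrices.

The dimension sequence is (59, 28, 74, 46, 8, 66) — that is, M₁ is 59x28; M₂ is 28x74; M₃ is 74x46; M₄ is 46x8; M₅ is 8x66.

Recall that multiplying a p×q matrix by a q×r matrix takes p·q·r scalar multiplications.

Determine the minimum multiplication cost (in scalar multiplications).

Adjacent pairs: M₁M₂ = 59·28·74 = 122248; M₂M₃ = 28·74·46 = 95312; M₃M₄ = 74·46·8 = 27232; M₄M₅ = 46·8·66 = 24288.
Length 3: M₁..M₃: k=1: 0+95312+59·28·46=171304; k=2: 122248+0+59·74·46=323084 → min 171304 | M₂..M₄: k=2: 0+27232+28·74·8=43808; k=3: 95312+0+28·46·8=105616 → min 43808 | M₃..M₅: k=3: 0+24288+74·46·66=248952; k=4: 27232+0+74·8·66=66304 → min 66304.
Length 4: M₁..M₄: k=1: 0+43808+59·28·8=57024; k=2: 122248+27232+59·74·8=184408; k=3: 171304+0+59·46·8=193016 → min 57024 | M₂..M₅: k=2: 0+66304+28·74·66=203056; k=3: 95312+24288+28·46·66=204608; k=4: 43808+0+28·8·66=58592 → min 58592.
Length 5: M₁..M₅: k=1: 0+58592+59·28·66=167624; k=2: 122248+66304+59·74·66=476708; k=3: 171304+24288+59·46·66=374716; k=4: 57024+0+59·8·66=88176 → min 88176.
Optimal order: ((M₁·(M₂·(M₃·M₄)))·M₅) with cost 88176.

88176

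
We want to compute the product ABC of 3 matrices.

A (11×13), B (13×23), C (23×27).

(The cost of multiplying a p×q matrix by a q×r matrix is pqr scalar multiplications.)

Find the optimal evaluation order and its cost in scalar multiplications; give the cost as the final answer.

10120

(A(BC)): cost 11934.
((AB)C): cost 10120.
Optimal: ((AB)C) with cost 10120.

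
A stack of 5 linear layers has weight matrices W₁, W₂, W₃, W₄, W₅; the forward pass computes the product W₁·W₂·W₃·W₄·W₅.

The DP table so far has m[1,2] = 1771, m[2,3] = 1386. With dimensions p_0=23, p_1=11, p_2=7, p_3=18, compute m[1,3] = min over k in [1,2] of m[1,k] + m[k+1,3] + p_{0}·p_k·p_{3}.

m[1,3] = min over k∈[1,2] of m[1,k]+m[k+1,3]+p_{0}·p_k·p_{3}.
k=1: 0 + 1386 + 23·11·18 = 5940; k=2: 1771 + 0 + 23·7·18 = 4669.
Minimum: 4669 at k=2.

4669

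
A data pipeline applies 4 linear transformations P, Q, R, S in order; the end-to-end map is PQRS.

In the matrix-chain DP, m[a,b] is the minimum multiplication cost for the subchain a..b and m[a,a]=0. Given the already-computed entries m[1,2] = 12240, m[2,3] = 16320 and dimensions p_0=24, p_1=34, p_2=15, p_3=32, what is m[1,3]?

23760

m[1,3] = min over k∈[1,2] of m[1,k]+m[k+1,3]+p_{0}·p_k·p_{3}.
k=1: 0 + 16320 + 24·34·32 = 42432; k=2: 12240 + 0 + 24·15·32 = 23760.
Minimum: 23760 at k=2.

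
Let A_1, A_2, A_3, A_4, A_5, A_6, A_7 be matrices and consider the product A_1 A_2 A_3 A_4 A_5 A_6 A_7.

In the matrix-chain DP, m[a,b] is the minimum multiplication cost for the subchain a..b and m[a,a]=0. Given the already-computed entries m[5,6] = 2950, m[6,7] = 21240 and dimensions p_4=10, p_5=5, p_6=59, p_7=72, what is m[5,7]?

m[5,7] = min over k∈[5,6] of m[5,k]+m[k+1,7]+p_{4}·p_k·p_{7}.
k=5: 0 + 21240 + 10·5·72 = 24840; k=6: 2950 + 0 + 10·59·72 = 45430.
Minimum: 24840 at k=5.

24840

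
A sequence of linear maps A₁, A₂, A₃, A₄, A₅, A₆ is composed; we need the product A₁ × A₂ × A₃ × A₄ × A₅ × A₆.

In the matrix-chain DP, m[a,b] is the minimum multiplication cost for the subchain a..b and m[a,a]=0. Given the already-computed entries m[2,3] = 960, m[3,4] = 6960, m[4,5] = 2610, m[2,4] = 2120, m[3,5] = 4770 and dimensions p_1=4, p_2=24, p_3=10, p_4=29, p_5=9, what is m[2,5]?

3164

m[2,5] = min over k∈[2,4] of m[2,k]+m[k+1,5]+p_{1}·p_k·p_{5}.
k=2: 0 + 4770 + 4·24·9 = 5634; k=3: 960 + 2610 + 4·10·9 = 3930; k=4: 2120 + 0 + 4·29·9 = 3164.
Minimum: 3164 at k=4.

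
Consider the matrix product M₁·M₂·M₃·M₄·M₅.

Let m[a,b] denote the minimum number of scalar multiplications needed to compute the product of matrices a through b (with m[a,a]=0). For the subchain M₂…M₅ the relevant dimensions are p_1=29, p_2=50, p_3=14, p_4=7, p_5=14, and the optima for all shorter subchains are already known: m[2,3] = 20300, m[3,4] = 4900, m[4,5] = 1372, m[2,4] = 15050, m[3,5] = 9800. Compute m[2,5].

m[2,5] = min over k∈[2,4] of m[2,k]+m[k+1,5]+p_{1}·p_k·p_{5}.
k=2: 0 + 9800 + 29·50·14 = 30100; k=3: 20300 + 1372 + 29·14·14 = 27356; k=4: 15050 + 0 + 29·7·14 = 17892.
Minimum: 17892 at k=4.

17892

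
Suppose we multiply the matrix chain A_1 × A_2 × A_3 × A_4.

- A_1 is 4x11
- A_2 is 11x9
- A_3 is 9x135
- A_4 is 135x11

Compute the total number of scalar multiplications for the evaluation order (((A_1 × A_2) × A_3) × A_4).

11196

(A_1 × A_2): 4×11 by 11×9 → 4×9, cost 4·11·9 = 396
((A_1 × A_2) × A_3): 4×9 by 9×135 → 4×135, cost 4·9·135 = 4860; cumulative 5256
(((A_1 × A_2) × A_3) × A_4): 4×135 by 135×11 → 4×11, cost 4·135·11 = 5940; cumulative 11196
Total: 11196 scalar multiplications.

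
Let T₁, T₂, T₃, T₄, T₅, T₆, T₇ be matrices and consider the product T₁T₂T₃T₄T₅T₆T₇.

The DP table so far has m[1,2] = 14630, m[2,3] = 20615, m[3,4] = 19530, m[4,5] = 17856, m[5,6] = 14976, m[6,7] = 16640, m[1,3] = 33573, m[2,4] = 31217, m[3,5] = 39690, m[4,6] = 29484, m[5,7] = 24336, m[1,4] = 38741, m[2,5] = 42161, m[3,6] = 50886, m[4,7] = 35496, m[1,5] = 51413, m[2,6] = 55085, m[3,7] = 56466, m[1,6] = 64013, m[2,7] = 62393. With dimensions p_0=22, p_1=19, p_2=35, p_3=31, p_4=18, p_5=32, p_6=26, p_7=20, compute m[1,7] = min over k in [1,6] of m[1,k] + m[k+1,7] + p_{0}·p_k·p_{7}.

m[1,7] = min over k∈[1,6] of m[1,k]+m[k+1,7]+p_{0}·p_k·p_{7}.
k=1: 0 + 62393 + 22·19·20 = 70753; k=2: 14630 + 56466 + 22·35·20 = 86496; k=3: 33573 + 35496 + 22·31·20 = 82709; k=4: 38741 + 24336 + 22·18·20 = 70997; k=5: 51413 + 16640 + 22·32·20 = 82133; k=6: 64013 + 0 + 22·26·20 = 75453.
Minimum: 70753 at k=1.

70753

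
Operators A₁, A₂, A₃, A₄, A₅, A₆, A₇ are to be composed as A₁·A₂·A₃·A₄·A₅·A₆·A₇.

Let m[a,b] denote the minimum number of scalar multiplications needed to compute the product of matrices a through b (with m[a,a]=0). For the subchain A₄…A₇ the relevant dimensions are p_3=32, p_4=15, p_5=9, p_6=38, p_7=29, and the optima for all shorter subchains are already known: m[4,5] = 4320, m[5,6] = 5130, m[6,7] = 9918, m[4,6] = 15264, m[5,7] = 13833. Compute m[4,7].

m[4,7] = min over k∈[4,6] of m[4,k]+m[k+1,7]+p_{3}·p_k·p_{7}.
k=4: 0 + 13833 + 32·15·29 = 27753; k=5: 4320 + 9918 + 32·9·29 = 22590; k=6: 15264 + 0 + 32·38·29 = 50528.
Minimum: 22590 at k=5.

22590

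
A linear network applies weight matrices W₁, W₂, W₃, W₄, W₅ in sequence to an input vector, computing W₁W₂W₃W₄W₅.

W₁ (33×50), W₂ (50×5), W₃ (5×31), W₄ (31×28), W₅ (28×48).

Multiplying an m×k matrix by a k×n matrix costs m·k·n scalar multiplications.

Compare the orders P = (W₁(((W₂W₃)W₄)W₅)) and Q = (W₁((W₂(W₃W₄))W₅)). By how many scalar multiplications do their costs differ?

39810

Order P = (W₁(((W₂W₃)W₄)W₅)): (W₂W₃): 50×5 by 5×31 → 50×31, cost 50·5·31 = 7750; ((W₂W₃)W₄): 50×31 by 31×28 → 50×28, cost 50·31·28 = 43400; cumulative 51150; (((W₂W₃)W₄)W₅): 50×28 by 28×48 → 50×48, cost 50·28·48 = 67200; cumulative 118350; (W₁(((W₂W₃)W₄)W₅)): 33×50 by 50×48 → 33×48, cost 33·50·48 = 79200; cumulative 197550. Total 197550.
Order Q = (W₁((W₂(W₃W₄))W₅)): (W₃W₄): 5×31 by 31×28 → 5×28, cost 5·31·28 = 4340; (W₂(W₃W₄)): 50×5 by 5×28 → 50×28, cost 50·5·28 = 7000; cumulative 11340; ((W₂(W₃W₄))W₅): 50×28 by 28×48 → 50×48, cost 50·28·48 = 67200; cumulative 78540; (W₁((W₂(W₃W₄))W₅)): 33×50 by 50×48 → 33×48, cost 33·50·48 = 79200; cumulative 157740. Total 157740.
Difference: |197550 − 157740| = 39810.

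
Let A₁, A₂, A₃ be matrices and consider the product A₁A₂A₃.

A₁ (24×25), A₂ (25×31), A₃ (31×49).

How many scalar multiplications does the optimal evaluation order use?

55056

Order (A₁(A₂A₃)): (A₂A₃): 25×31 by 31×49 → 25×49, cost 25·31·49 = 37975; (A₁(A₂A₃)): 24×25 by 25×49 → 24×49, cost 24·25·49 = 29400; cumulative 67375. Total 67375.
Order ((A₁A₂)A₃): (A₁A₂): 24×25 by 25×31 → 24×31, cost 24·25·31 = 18600; ((A₁A₂)A₃): 24×31 by 31×49 → 24×49, cost 24·31·49 = 36456; cumulative 55056. Total 55056.
Minimum: 55056.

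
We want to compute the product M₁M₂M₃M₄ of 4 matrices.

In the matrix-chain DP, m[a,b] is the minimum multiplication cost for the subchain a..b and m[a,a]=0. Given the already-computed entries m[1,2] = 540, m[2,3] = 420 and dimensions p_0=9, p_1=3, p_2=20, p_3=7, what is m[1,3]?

m[1,3] = min over k∈[1,2] of m[1,k]+m[k+1,3]+p_{0}·p_k·p_{3}.
k=1: 0 + 420 + 9·3·7 = 609; k=2: 540 + 0 + 9·20·7 = 1800.
Minimum: 609 at k=1.

609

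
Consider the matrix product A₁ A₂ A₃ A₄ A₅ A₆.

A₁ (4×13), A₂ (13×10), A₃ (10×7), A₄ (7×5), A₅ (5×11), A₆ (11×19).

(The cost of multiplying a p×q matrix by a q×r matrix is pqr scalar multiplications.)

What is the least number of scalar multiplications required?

1996

Adjacent pairs: A₁A₂ = 4·13·10 = 520; A₂A₃ = 13·10·7 = 910; A₃A₄ = 10·7·5 = 350; A₄A₅ = 7·5·11 = 385; A₅A₆ = 5·11·19 = 1045.
Length 3: A₁..A₃: k=1: 0+910+4·13·7=1274; k=2: 520+0+4·10·7=800 → min 800 | A₂..A₄: k=2: 0+350+13·10·5=1000; k=3: 910+0+13·7·5=1365 → min 1000 | A₃..A₅: k=3: 0+385+10·7·11=1155; k=4: 350+0+10·5·11=900 → min 900 | A₄..A₆: k=4: 0+1045+7·5·19=1710; k=5: 385+0+7·11·19=1848 → min 1710.
Length 4: A₁..A₄: k=1: 0+1000+4·13·5=1260; k=2: 520+350+4·10·5=1070; k=3: 800+0+4·7·5=940 → min 940 | A₂..A₅: k=2: 0+900+13·10·11=2330; k=3: 910+385+13·7·11=2296; k=4: 1000+0+13·5·11=1715 → min 1715 | A₃..A₆: k=3: 0+1710+10·7·19=3040; k=4: 350+1045+10·5·19=2345; k=5: 900+0+10·11·19=2990 → min 2345.
Length 5: A₁..A₅: k=1: 0+1715+4·13·11=2287; k=2: 520+900+4·10·11=1860; k=3: 800+385+4·7·11=1493; k=4: 940+0+4·5·11=1160 → min 1160 | A₂..A₆: k=2: 0+2345+13·10·19=4815; k=3: 910+1710+13·7·19=4349; k=4: 1000+1045+13·5·19=3280; k=5: 1715+0+13·11·19=4432 → min 3280.
Length 6: A₁..A₆: k=1: 0+3280+4·13·19=4268; k=2: 520+2345+4·10·19=3625; k=3: 800+1710+4·7·19=3042; k=4: 940+1045+4·5·19=2365; k=5: 1160+0+4·11·19=1996 → min 1996.
Optimal order: (((((A₁ A₂) A₃) A₄) A₅) A₆) with cost 1996.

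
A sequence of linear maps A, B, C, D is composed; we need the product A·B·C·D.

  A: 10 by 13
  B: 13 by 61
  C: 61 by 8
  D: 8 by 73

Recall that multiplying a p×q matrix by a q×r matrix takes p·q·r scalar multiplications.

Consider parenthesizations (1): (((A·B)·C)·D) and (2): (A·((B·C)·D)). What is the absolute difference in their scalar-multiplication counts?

Order (1) = (((A·B)·C)·D): (A·B): 10×13 by 13×61 → 10×61, cost 10·13·61 = 7930; ((A·B)·C): 10×61 by 61×8 → 10×8, cost 10·61·8 = 4880; cumulative 12810; (((A·B)·C)·D): 10×8 by 8×73 → 10×73, cost 10·8·73 = 5840; cumulative 18650. Total 18650.
Order (2) = (A·((B·C)·D)): (B·C): 13×61 by 61×8 → 13×8, cost 13·61·8 = 6344; ((B·C)·D): 13×8 by 8×73 → 13×73, cost 13·8·73 = 7592; cumulative 13936; (A·((B·C)·D)): 10×13 by 13×73 → 10×73, cost 10·13·73 = 9490; cumulative 23426. Total 23426.
Difference: |18650 − 23426| = 4776.

4776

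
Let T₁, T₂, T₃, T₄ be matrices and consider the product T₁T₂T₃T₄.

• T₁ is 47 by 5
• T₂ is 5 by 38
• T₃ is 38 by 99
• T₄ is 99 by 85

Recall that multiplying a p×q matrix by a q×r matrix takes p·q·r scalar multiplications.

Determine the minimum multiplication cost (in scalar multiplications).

80860

Adjacent pairs: T₁T₂ = 47·5·38 = 8930; T₂T₃ = 5·38·99 = 18810; T₃T₄ = 38·99·85 = 319770.
Length 3: T₁..T₃: k=1: 0+18810+47·5·99=42075; k=2: 8930+0+47·38·99=185744 → min 42075 | T₂..T₄: k=2: 0+319770+5·38·85=335920; k=3: 18810+0+5·99·85=60885 → min 60885.
Length 4: T₁..T₄: k=1: 0+60885+47·5·85=80860; k=2: 8930+319770+47·38·85=480510; k=3: 42075+0+47·99·85=437580 → min 80860.
Optimal order: (T₁((T₂T₃)T₄)) with cost 80860.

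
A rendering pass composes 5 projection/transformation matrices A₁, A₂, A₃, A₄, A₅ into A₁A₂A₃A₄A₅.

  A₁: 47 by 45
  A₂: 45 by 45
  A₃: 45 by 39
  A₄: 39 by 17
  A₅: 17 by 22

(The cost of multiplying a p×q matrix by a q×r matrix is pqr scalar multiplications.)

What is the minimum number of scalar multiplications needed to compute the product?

117793

Adjacent pairs: A₁A₂ = 47·45·45 = 95175; A₂A₃ = 45·45·39 = 78975; A₃A₄ = 45·39·17 = 29835; A₄A₅ = 39·17·22 = 14586.
Length 3: A₁..A₃: k=1: 0+78975+47·45·39=161460; k=2: 95175+0+47·45·39=177660 → min 161460 | A₂..A₄: k=2: 0+29835+45·45·17=64260; k=3: 78975+0+45·39·17=108810 → min 64260 | A₃..A₅: k=3: 0+14586+45·39·22=53196; k=4: 29835+0+45·17·22=46665 → min 46665.
Length 4: A₁..A₄: k=1: 0+64260+47·45·17=100215; k=2: 95175+29835+47·45·17=160965; k=3: 161460+0+47·39·17=192621 → min 100215 | A₂..A₅: k=2: 0+46665+45·45·22=91215; k=3: 78975+14586+45·39·22=132171; k=4: 64260+0+45·17·22=81090 → min 81090.
Length 5: A₁..A₅: k=1: 0+81090+47·45·22=127620; k=2: 95175+46665+47·45·22=188370; k=3: 161460+14586+47·39·22=216372; k=4: 100215+0+47·17·22=117793 → min 117793.
Optimal order: ((A₁(A₂(A₃A₄)))A₅) with cost 117793.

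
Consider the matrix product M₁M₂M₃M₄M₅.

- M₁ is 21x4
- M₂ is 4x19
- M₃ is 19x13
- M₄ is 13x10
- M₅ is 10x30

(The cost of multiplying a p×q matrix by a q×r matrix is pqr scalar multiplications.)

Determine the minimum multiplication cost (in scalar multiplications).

5228

Adjacent pairs: M₁M₂ = 21·4·19 = 1596; M₂M₃ = 4·19·13 = 988; M₃M₄ = 19·13·10 = 2470; M₄M₅ = 13·10·30 = 3900.
Length 3: M₁..M₃: k=1: 0+988+21·4·13=2080; k=2: 1596+0+21·19·13=6783 → min 2080 | M₂..M₄: k=2: 0+2470+4·19·10=3230; k=3: 988+0+4·13·10=1508 → min 1508 | M₃..M₅: k=3: 0+3900+19·13·30=11310; k=4: 2470+0+19·10·30=8170 → min 8170.
Length 4: M₁..M₄: k=1: 0+1508+21·4·10=2348; k=2: 1596+2470+21·19·10=8056; k=3: 2080+0+21·13·10=4810 → min 2348 | M₂..M₅: k=2: 0+8170+4·19·30=10450; k=3: 988+3900+4·13·30=6448; k=4: 1508+0+4·10·30=2708 → min 2708.
Length 5: M₁..M₅: k=1: 0+2708+21·4·30=5228; k=2: 1596+8170+21·19·30=21736; k=3: 2080+3900+21·13·30=14170; k=4: 2348+0+21·10·30=8648 → min 5228.
Optimal order: (M₁(((M₂M₃)M₄)M₅)) with cost 5228.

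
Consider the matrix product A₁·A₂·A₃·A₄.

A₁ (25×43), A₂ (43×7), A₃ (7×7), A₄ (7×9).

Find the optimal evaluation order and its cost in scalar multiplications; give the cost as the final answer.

Adjacent pairs: A₁A₂ = 25·43·7 = 7525; A₂A₃ = 43·7·7 = 2107; A₃A₄ = 7·7·9 = 441.
Length 3: A₁..A₃: k=1: 0+2107+25·43·7=9632; k=2: 7525+0+25·7·7=8750 → min 8750 | A₂..A₄: k=2: 0+441+43·7·9=3150; k=3: 2107+0+43·7·9=4816 → min 3150.
Length 4: A₁..A₄: k=1: 0+3150+25·43·9=12825; k=2: 7525+441+25·7·9=9541; k=3: 8750+0+25·7·9=10325 → min 9541.
Optimal parenthesization: ((A₁·A₂)·(A₃·A₄)) with cost 9541.

9541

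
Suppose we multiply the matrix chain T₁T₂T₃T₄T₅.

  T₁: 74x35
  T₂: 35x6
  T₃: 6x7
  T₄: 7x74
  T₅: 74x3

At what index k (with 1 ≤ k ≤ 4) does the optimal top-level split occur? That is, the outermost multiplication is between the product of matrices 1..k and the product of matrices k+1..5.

1

Adjacent pairs: T₁T₂ = 74·35·6 = 15540; T₂T₃ = 35·6·7 = 1470; T₃T₄ = 6·7·74 = 3108; T₄T₅ = 7·74·3 = 1554.
Length 3: T₁..T₃: k=1: 0+1470+74·35·7=19600; k=2: 15540+0+74·6·7=18648 → min 18648 | T₂..T₄: k=2: 0+3108+35·6·74=18648; k=3: 1470+0+35·7·74=19600 → min 18648 | T₃..T₅: k=3: 0+1554+6·7·3=1680; k=4: 3108+0+6·74·3=4440 → min 1680.
Length 4: T₁..T₄: k=1: 0+18648+74·35·74=210308; k=2: 15540+3108+74·6·74=51504; k=3: 18648+0+74·7·74=56980 → min 51504 | T₂..T₅: k=2: 0+1680+35·6·3=2310; k=3: 1470+1554+35·7·3=3759; k=4: 18648+0+35·74·3=26418 → min 2310.
Top-level splits: k=1: (T₁..T₁)·(T₂..T₅) → 0+2310+74·35·3 = 10080; k=2: (T₁..T₂)·(T₃..T₅) → 15540+1680+74·6·3 = 18552; k=3: (T₁..T₃)·(T₄..T₅) → 18648+1554+74·7·3 = 21756; k=4: (T₁..T₄)·(T₅..T₅) → 51504+0+74·74·3 = 67932.
Best split is after T₁, i.e. k = 1.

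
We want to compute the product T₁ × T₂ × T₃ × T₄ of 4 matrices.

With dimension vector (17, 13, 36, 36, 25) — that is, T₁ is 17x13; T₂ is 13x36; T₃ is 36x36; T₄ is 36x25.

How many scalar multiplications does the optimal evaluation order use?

34073

Adjacent pairs: T₁T₂ = 17·13·36 = 7956; T₂T₃ = 13·36·36 = 16848; T₃T₄ = 36·36·25 = 32400.
Length 3: T₁..T₃: k=1: 0+16848+17·13·36=24804; k=2: 7956+0+17·36·36=29988 → min 24804 | T₂..T₄: k=2: 0+32400+13·36·25=44100; k=3: 16848+0+13·36·25=28548 → min 28548.
Length 4: T₁..T₄: k=1: 0+28548+17·13·25=34073; k=2: 7956+32400+17·36·25=55656; k=3: 24804+0+17·36·25=40104 → min 34073.
Optimal order: (T₁ × ((T₂ × T₃) × T₄)) with cost 34073.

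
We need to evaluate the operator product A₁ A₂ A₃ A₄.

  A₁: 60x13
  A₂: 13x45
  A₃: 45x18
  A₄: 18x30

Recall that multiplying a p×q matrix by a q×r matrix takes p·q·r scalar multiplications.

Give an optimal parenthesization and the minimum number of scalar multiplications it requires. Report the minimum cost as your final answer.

Adjacent pairs: A₁A₂ = 60·13·45 = 35100; A₂A₃ = 13·45·18 = 10530; A₃A₄ = 45·18·30 = 24300.
Length 3: A₁..A₃: k=1: 0+10530+60·13·18=24570; k=2: 35100+0+60·45·18=83700 → min 24570 | A₂..A₄: k=2: 0+24300+13·45·30=41850; k=3: 10530+0+13·18·30=17550 → min 17550.
Length 4: A₁..A₄: k=1: 0+17550+60·13·30=40950; k=2: 35100+24300+60·45·30=140400; k=3: 24570+0+60·18·30=56970 → min 40950.
Optimal parenthesization: (A₁ ((A₂ A₃) A₄)) with cost 40950.

40950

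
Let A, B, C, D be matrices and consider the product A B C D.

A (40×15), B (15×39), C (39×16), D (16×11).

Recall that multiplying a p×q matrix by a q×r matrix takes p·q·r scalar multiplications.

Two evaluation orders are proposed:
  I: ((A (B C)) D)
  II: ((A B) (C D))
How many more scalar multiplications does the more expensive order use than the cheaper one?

Order I = ((A (B C)) D): (B C): 15×39 by 39×16 → 15×16, cost 15·39·16 = 9360; (A (B C)): 40×15 by 15×16 → 40×16, cost 40·15·16 = 9600; cumulative 18960; ((A (B C)) D): 40×16 by 16×11 → 40×11, cost 40·16·11 = 7040; cumulative 26000. Total 26000.
Order II = ((A B) (C D)): (A B): 40×15 by 15×39 → 40×39, cost 40·15·39 = 23400; (C D): 39×16 by 16×11 → 39×11, cost 39·16·11 = 6864; ((A B) (C D)): 40×39 by 39×11 → 40×11, cost 40·39·11 = 17160; cumulative 47424. Total 47424.
Difference: |26000 − 47424| = 21424.

21424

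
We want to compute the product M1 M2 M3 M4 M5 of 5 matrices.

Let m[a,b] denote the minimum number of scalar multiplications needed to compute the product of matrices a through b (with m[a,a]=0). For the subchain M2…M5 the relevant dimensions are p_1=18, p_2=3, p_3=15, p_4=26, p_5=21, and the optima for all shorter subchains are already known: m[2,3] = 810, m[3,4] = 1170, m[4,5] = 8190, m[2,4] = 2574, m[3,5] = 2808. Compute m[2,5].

3942

m[2,5] = min over k∈[2,4] of m[2,k]+m[k+1,5]+p_{1}·p_k·p_{5}.
k=2: 0 + 2808 + 18·3·21 = 3942; k=3: 810 + 8190 + 18·15·21 = 14670; k=4: 2574 + 0 + 18·26·21 = 12402.
Minimum: 3942 at k=2.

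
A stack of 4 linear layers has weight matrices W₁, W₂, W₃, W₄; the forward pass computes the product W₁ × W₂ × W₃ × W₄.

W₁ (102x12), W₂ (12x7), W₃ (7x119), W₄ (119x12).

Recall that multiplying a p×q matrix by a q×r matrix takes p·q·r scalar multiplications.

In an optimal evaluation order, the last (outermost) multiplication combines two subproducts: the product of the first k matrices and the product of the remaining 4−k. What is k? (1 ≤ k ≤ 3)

1

Adjacent pairs: W₁W₂ = 102·12·7 = 8568; W₂W₃ = 12·7·119 = 9996; W₃W₄ = 7·119·12 = 9996.
Length 3: W₁..W₃: k=1: 0+9996+102·12·119=155652; k=2: 8568+0+102·7·119=93534 → min 93534 | W₂..W₄: k=2: 0+9996+12·7·12=11004; k=3: 9996+0+12·119·12=27132 → min 11004.
Top-level splits: k=1: (W₁..W₁)·(W₂..W₄) → 0+11004+102·12·12 = 25692; k=2: (W₁..W₂)·(W₃..W₄) → 8568+9996+102·7·12 = 27132; k=3: (W₁..W₃)·(W₄..W₄) → 93534+0+102·119·12 = 239190.
Best split is after W₁, i.e. k = 1.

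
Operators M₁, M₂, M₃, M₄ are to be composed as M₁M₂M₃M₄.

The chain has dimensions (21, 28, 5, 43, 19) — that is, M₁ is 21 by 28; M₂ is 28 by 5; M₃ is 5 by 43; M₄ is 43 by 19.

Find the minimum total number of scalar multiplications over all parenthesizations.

Adjacent pairs: M₁M₂ = 21·28·5 = 2940; M₂M₃ = 28·5·43 = 6020; M₃M₄ = 5·43·19 = 4085.
Length 3: M₁..M₃: k=1: 0+6020+21·28·43=31304; k=2: 2940+0+21·5·43=7455 → min 7455 | M₂..M₄: k=2: 0+4085+28·5·19=6745; k=3: 6020+0+28·43·19=28896 → min 6745.
Length 4: M₁..M₄: k=1: 0+6745+21·28·19=17917; k=2: 2940+4085+21·5·19=9020; k=3: 7455+0+21·43·19=24612 → min 9020.
Optimal order: ((M₁M₂)(M₃M₄)) with cost 9020.

9020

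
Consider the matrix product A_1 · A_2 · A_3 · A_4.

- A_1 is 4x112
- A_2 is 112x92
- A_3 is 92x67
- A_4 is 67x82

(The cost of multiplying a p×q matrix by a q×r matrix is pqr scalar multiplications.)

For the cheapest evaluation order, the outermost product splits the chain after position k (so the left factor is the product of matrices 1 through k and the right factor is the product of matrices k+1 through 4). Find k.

3

Adjacent pairs: A_1A_2 = 4·112·92 = 41216; A_2A_3 = 112·92·67 = 690368; A_3A_4 = 92·67·82 = 505448.
Length 3: A_1..A_3: k=1: 0+690368+4·112·67=720384; k=2: 41216+0+4·92·67=65872 → min 65872 | A_2..A_4: k=2: 0+505448+112·92·82=1350376; k=3: 690368+0+112·67·82=1305696 → min 1305696.
Top-level splits: k=1: (A_1..A_1)·(A_2..A_4) → 0+1305696+4·112·82 = 1342432; k=2: (A_1..A_2)·(A_3..A_4) → 41216+505448+4·92·82 = 576840; k=3: (A_1..A_3)·(A_4..A_4) → 65872+0+4·67·82 = 87848.
Best split is after A_3, i.e. k = 3.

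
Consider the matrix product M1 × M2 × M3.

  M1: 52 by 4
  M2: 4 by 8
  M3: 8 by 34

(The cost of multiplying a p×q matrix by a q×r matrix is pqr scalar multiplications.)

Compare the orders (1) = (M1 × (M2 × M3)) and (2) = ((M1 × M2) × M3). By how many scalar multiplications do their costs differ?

7648

Order (1) = (M1 × (M2 × M3)): (M2 × M3): 4×8 by 8×34 → 4×34, cost 4·8·34 = 1088; (M1 × (M2 × M3)): 52×4 by 4×34 → 52×34, cost 52·4·34 = 7072; cumulative 8160. Total 8160.
Order (2) = ((M1 × M2) × M3): (M1 × M2): 52×4 by 4×8 → 52×8, cost 52·4·8 = 1664; ((M1 × M2) × M3): 52×8 by 8×34 → 52×34, cost 52·8·34 = 14144; cumulative 15808. Total 15808.
Difference: |8160 − 15808| = 7648.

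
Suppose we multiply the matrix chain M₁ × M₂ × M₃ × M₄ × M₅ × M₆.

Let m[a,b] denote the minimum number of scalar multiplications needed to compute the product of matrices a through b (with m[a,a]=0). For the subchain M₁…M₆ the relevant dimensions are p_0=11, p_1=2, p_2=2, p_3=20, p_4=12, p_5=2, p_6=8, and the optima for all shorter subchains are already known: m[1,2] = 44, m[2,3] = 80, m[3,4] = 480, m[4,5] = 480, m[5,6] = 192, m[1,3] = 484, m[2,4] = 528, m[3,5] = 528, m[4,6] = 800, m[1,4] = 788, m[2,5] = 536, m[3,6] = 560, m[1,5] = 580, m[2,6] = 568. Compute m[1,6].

m[1,6] = min over k∈[1,5] of m[1,k]+m[k+1,6]+p_{0}·p_k·p_{6}.
k=1: 0 + 568 + 11·2·8 = 744; k=2: 44 + 560 + 11·2·8 = 780; k=3: 484 + 800 + 11·20·8 = 3044; k=4: 788 + 192 + 11·12·8 = 2036; k=5: 580 + 0 + 11·2·8 = 756.
Minimum: 744 at k=1.

744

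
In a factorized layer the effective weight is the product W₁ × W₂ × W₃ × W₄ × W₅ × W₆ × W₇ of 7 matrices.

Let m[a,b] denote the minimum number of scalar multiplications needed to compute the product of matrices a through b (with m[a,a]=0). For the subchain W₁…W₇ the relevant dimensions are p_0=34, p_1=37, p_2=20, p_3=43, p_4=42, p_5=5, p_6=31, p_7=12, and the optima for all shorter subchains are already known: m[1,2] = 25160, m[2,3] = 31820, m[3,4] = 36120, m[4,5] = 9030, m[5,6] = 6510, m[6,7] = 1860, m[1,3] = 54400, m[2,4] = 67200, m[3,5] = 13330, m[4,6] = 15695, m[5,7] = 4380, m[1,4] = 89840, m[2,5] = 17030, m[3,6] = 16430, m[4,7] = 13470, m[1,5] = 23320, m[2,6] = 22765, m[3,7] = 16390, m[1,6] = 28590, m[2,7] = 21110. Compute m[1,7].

m[1,7] = min over k∈[1,6] of m[1,k]+m[k+1,7]+p_{0}·p_k·p_{7}.
k=1: 0 + 21110 + 34·37·12 = 36206; k=2: 25160 + 16390 + 34·20·12 = 49710; k=3: 54400 + 13470 + 34·43·12 = 85414; k=4: 89840 + 4380 + 34·42·12 = 111356; k=5: 23320 + 1860 + 34·5·12 = 27220; k=6: 28590 + 0 + 34·31·12 = 41238.
Minimum: 27220 at k=5.

27220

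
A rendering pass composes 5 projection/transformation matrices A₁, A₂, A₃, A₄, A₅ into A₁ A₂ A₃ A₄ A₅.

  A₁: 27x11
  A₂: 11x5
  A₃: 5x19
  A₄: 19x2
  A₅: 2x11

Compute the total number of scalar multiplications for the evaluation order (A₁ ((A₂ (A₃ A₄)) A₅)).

3809

(A₃ A₄): 5×19 by 19×2 → 5×2, cost 5·19·2 = 190
(A₂ (A₃ A₄)): 11×5 by 5×2 → 11×2, cost 11·5·2 = 110; cumulative 300
((A₂ (A₃ A₄)) A₅): 11×2 by 2×11 → 11×11, cost 11·2·11 = 242; cumulative 542
(A₁ ((A₂ (A₃ A₄)) A₅)): 27×11 by 11×11 → 27×11, cost 27·11·11 = 3267; cumulative 3809
Total: 3809 scalar multiplications.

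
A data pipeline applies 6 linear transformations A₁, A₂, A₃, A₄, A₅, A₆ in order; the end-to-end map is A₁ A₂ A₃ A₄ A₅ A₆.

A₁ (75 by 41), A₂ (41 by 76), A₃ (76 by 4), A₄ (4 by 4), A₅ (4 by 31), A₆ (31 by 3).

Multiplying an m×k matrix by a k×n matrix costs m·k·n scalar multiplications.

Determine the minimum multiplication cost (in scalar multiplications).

19905

Adjacent pairs: A₁A₂ = 75·41·76 = 233700; A₂A₃ = 41·76·4 = 12464; A₃A₄ = 76·4·4 = 1216; A₄A₅ = 4·4·31 = 496; A₅A₆ = 4·31·3 = 372.
Length 3: A₁..A₃: k=1: 0+12464+75·41·4=24764; k=2: 233700+0+75·76·4=256500 → min 24764 | A₂..A₄: k=2: 0+1216+41·76·4=13680; k=3: 12464+0+41·4·4=13120 → min 13120 | A₃..A₅: k=3: 0+496+76·4·31=9920; k=4: 1216+0+76·4·31=10640 → min 9920 | A₄..A₆: k=4: 0+372+4·4·3=420; k=5: 496+0+4·31·3=868 → min 420.
Length 4: A₁..A₄: k=1: 0+13120+75·41·4=25420; k=2: 233700+1216+75·76·4=257716; k=3: 24764+0+75·4·4=25964 → min 25420 | A₂..A₅: k=2: 0+9920+41·76·31=106516; k=3: 12464+496+41·4·31=18044; k=4: 13120+0+41·4·31=18204 → min 18044 | A₃..A₆: k=3: 0+420+76·4·3=1332; k=4: 1216+372+76·4·3=2500; k=5: 9920+0+76·31·3=16988 → min 1332.
Length 5: A₁..A₅: k=1: 0+18044+75·41·31=113369; k=2: 233700+9920+75·76·31=420320; k=3: 24764+496+75·4·31=34560; k=4: 25420+0+75·4·31=34720 → min 34560 | A₂..A₆: k=2: 0+1332+41·76·3=10680; k=3: 12464+420+41·4·3=13376; k=4: 13120+372+41·4·3=13984; k=5: 18044+0+41·31·3=21857 → min 10680.
Length 6: A₁..A₆: k=1: 0+10680+75·41·3=19905; k=2: 233700+1332+75·76·3=252132; k=3: 24764+420+75·4·3=26084; k=4: 25420+372+75·4·3=26692; k=5: 34560+0+75·31·3=41535 → min 19905.
Optimal order: (A₁ (A₂ (A₃ (A₄ (A₅ A₆))))) with cost 19905.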